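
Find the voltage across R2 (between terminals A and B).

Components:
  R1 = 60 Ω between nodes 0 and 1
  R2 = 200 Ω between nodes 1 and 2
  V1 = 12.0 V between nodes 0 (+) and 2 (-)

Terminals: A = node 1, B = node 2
R1 and R2 are in series across V1 (node 0 → node 1 → node 2), and the output A–B is taken across R2, so this is a voltage divider.
Series current: I = V1/(R1 + R2) = 12/(60 + 200) = 12/260 = 0.04615 A
V_R2 = I × R2 = V1 × R2/(R1 + R2) = 12 × 200/260 = 9.231 V

Final answer: 9.231 V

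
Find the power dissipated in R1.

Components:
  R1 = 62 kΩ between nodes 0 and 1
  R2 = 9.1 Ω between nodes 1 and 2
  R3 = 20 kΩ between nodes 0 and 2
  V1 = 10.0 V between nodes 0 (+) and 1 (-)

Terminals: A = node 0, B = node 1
Nodal analysis, taking node 1 as the 0 V reference.
Source V1 fixes V_0 = 10 V.
KCL at each unknown node (sum of currents leaving = 0; resistances in Ω):
  Node 2: (V_2 - 0)/9.1 + (V_2 - 10)/20000 = 0
Collecting terms: 0.1099 × V_2 = 0.0005  =>  V_2 = 0.004548 V
I_R1 = (V_0 - V_1)/R1 = (10 - 0)/62000 = 0.0001613 A
P_R1 = I_R1² × R1 = (0.0001613)² × 62000 = 0.001613 W

Final answer: 0.001613 W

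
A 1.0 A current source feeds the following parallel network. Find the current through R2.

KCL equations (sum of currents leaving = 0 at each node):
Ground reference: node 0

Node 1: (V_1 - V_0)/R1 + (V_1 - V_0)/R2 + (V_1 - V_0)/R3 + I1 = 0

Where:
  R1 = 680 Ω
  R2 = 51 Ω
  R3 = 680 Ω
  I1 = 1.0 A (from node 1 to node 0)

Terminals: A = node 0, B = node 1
All resistors sit directly between nodes 0 and 1, so they are in parallel and share one voltage V; the full source current 1 A splits among them.
1/R_par = 1/680 + 1/51 + 1/680 = 0.02255 S  =>  R_par = 44.35 Ω
V = I × R_par = 1 × 44.35 = 44.35 V
I_R2 = V/R2 = 44.35/51 = 0.8696 A

Final answer: 0.8696 A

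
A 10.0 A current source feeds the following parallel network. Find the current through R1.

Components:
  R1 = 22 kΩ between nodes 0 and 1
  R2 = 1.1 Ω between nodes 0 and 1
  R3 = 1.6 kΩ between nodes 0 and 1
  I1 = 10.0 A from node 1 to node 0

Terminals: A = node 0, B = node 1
All resistors sit directly between nodes 0 and 1, so they are in parallel and share one voltage V; the full source current 10 A splits among them.
1/R_par = 1/22000 + 1/1.1 + 1/1600 = 0.9098 S  =>  R_par = 1.099 Ω
V = I × R_par = 10 × 1.099 = 10.99 V
I_R1 = V/R1 = 10.99/22000 = 0.0004996 A

Final answer: 0.0004996 A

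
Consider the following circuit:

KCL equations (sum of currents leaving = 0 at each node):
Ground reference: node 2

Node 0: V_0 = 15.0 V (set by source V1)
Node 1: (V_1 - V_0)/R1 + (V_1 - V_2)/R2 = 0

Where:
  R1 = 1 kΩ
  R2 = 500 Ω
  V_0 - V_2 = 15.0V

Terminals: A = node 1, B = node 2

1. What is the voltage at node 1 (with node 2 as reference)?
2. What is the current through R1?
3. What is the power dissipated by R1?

Nodal analysis, taking node 2 as the 0 V reference.
Source V1 fixes V_0 = 15 V.
KCL at each unknown node (sum of currents leaving = 0; resistances in Ω):
  Node 1: (V_1 - 15)/1000 + (V_1 - 0)/500 = 0
Collecting terms: 0.003 × V_1 = 0.015  =>  V_1 = 5 V
Part 1:
  Read off the nodal solution: V_1 = 5 V
Part 2:
  I_R1 = (V_0 - V_1)/R1 = (15 - 5)/1000 = 0.01 A
  Magnitude: I_R1 = 0.01 A
Part 3:
  I_R1 = (V_0 - V_1)/R1 = (15 - 5)/1000 = 0.01 A
  P_R1 = I_R1² × R1 = (0.01)² × 1000 = 0.1 W

Final answers:
1. V_1 = 5 V
2. I_R1 = 0.01 A
3. P_R1 = 0.1 W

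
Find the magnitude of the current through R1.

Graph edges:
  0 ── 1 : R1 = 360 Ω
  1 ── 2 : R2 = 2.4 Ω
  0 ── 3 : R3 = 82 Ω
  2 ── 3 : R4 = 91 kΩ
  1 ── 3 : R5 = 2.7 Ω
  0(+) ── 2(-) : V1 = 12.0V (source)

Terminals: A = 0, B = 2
Nodal analysis, taking node 2 as the 0 V reference.
Source V1 fixes V_0 = 12 V.
KCL at each unknown node (sum of currents leaving = 0; resistances in Ω):
  Node 1: (V_1 - 12)/360 + (V_1 - 0)/2.4 + (V_1 - V_3)/2.7 = 0
  Node 3: (V_3 - 12)/82 + (V_3 - 0)/91000 + (V_3 - V_1)/2.7 = 0
Collecting terms (coefficients in siemens):
  0.7898·V_1 - 0.3704·V_3 = 0.03333
  0.3826·V_3 - 0.3704·V_1 = 0.1463
Determinant D = (0.7898)(0.3826) - (-0.3704)(-0.3704) = 0.165
V_1 = [(0.03333)(0.3826) - (-0.3704)(0.1463)]/D = 0.4058 V
V_3 = [(0.7898)(0.1463) - (0.03333)(-0.3704)]/D = 0.7754 V
I_R1 = (V_0 - V_1)/R1 = (12 - 0.4058)/360 = 0.03221 A
|I_R1| = 0.03221 A

Final answer: |I_R1| = 0.03221 A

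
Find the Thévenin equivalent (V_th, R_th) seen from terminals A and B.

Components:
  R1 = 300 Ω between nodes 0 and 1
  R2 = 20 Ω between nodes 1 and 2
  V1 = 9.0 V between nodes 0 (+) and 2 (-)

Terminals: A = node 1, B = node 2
Step 1 — V_th is the open-circuit voltage V_A - V_B (nothing connected across the terminals).
Nodal analysis, taking node 2 as the 0 V reference.
Source V1 fixes V_0 = 9 V.
KCL at each unknown node (sum of currents leaving = 0; resistances in Ω):
  Node 1: (V_1 - 9)/300 + (V_1 - 0)/20 = 0
Collecting terms: 0.05333 × V_1 = 0.03  =>  V_1 = 0.5625 V
V_th = V_1 - V_2 = 0.5625 - 0 = 0.5625 V
Step 2 — R_th: zero the source — replace V1 by a short circuit (node 2 merges into node 0) — and find the resistance seen between A (node 1) and B (node 0).
Reduce the network between node 1 (A) and node 0 (B) by series/parallel combination:
  Rp1 = R1 ‖ R2 (parallel, both between nodes 0 and 1) = 1/(1/300 + 1/20) = 18.75 Ω
R_th = 18.75 Ω

Final answer: V_th = 0.5625 V, R_th = 18.75 Ω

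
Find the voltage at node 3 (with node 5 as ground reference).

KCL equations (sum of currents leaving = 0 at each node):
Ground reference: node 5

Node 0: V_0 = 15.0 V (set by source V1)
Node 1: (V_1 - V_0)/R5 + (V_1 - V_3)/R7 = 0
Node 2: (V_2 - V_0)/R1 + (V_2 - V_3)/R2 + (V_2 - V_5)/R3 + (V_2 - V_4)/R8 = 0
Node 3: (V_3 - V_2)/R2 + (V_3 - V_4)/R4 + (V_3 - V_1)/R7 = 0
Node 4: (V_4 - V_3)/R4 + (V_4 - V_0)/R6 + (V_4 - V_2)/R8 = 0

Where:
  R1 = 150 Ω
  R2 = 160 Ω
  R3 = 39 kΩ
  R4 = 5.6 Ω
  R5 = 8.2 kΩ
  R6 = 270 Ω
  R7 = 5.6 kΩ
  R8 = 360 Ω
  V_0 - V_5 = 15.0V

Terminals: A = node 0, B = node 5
Nodal analysis, taking node 5 as the 0 V reference.
Source V1 fixes V_0 = 15 V.
KCL at each unknown node (sum of currents leaving = 0; resistances in Ω):
  Node 1: (V_1 - 15)/8200 + (V_1 - V_3)/5600 = 0
  Node 2: (V_2 - 15)/150 + (V_2 - V_3)/160 + (V_2 - 0)/39000 + (V_2 - V_4)/360 = 0
  Node 3: (V_3 - V_2)/160 + (V_3 - V_4)/5.6 + (V_3 - V_1)/5600 = 0
  Node 4: (V_4 - V_3)/5.6 + (V_4 - 15)/270 + (V_4 - V_2)/360 = 0
Collecting terms (coefficients in siemens):
  0.0003005·V_1 - 0.0001786·V_3 = 0.001829
  0.01572·V_2 - 0.00625·V_3 - 0.002778·V_4 = 0.1
  0.185·V_3 - 0.0001786·V_1 - 0.00625·V_2 - 0.1786·V_4 = 0
  0.1851·V_4 - 0.002778·V_2 - 0.1786·V_3 = 0.05556
Solving these 4 simultaneous equations (Gaussian elimination) gives:
  V_1 = 14.98 V, V_2 = 14.96 V, V_3 = 14.97 V, V_4 = 14.97 V
The requested potential is V_3 = 14.97 V.

Final answer: V_3 = 14.97 V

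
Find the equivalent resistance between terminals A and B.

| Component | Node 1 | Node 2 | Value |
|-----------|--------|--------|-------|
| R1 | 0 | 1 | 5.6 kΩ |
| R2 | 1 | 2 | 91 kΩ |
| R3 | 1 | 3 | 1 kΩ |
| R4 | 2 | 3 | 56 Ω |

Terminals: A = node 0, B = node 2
Reduce the network between node 0 (A) and node 2 (B) by series/parallel combination:
  Rs1 = R3 + R4 (series, joined only at node 3) = 1000 + 56 = 1056 Ω
  Rp1 = R2 ‖ Rs1 (parallel, both between nodes 1 and 2) = 1/(1/91000 + 1/1056) = 1044 Ω
  Rs2 = R1 + Rp1 (series, joined only at node 1) = 5600 + 1044 = 6644 Ω
R_eq = 6.644 kΩ

Final answer: 6.644 kΩ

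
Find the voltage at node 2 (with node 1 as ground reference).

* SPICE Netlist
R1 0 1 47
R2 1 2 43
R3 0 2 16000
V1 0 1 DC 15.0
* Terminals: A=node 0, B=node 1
Nodal analysis, taking node 1 as the 0 V reference.
Source V1 fixes V_0 = 15 V.
KCL at each unknown node (sum of currents leaving = 0; resistances in Ω):
  Node 2: (V_2 - 0)/43 + (V_2 - 15)/16000 = 0
Collecting terms: 0.02332 × V_2 = 0.0009375  =>  V_2 = 0.0402 V
The requested potential is V_2 = 0.0402 V.

Final answer: V_2 = 0.0402 V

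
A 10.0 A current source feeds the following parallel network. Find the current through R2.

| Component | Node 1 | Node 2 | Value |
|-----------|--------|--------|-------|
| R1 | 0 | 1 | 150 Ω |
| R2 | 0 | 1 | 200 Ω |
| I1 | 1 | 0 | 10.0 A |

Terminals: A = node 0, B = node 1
All resistors sit directly between nodes 0 and 1, so they are in parallel and share one voltage V; the full source current 10 A splits among them.
1/R_par = 1/150 + 1/200 = 0.01167 S  =>  R_par = 85.71 Ω
V = I × R_par = 10 × 85.71 = 857.1 V
I_R2 = V/R2 = 857.1/200 = 4.286 A

Final answer: 4.286 A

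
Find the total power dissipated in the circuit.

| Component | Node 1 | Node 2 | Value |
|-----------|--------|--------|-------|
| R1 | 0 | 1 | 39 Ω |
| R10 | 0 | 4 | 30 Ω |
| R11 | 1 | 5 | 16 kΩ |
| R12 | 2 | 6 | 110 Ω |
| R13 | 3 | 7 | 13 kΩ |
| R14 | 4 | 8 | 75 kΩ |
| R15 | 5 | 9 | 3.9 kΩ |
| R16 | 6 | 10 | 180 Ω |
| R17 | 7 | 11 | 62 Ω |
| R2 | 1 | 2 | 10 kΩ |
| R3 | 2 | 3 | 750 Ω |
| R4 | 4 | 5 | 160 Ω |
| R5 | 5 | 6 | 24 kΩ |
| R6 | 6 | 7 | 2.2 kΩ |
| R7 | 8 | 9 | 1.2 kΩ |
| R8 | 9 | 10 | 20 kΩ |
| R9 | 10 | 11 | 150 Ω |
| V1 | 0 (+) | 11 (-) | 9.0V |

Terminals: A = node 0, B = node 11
Nodal analysis, taking node 11 as the 0 V reference.
Source V1 fixes V_0 = 9 V.
KCL at each unknown node (sum of currents leaving = 0; resistances in Ω):
  Node 1: (V_1 - 9)/39 + (V_1 - V_2)/10000 + (V_1 - V_5)/16000 = 0
  Node 2: (V_2 - V_1)/10000 + (V_2 - V_3)/750 + (V_2 - V_6)/110 = 0
  Node 3: (V_3 - V_2)/750 + (V_3 - V_7)/13000 = 0
  Node 4: (V_4 - V_5)/160 + (V_4 - 9)/30 + (V_4 - V_8)/75000 = 0
  Node 5: (V_5 - V_4)/160 + (V_5 - V_6)/24000 + (V_5 - V_1)/16000 + (V_5 - V_9)/3900 = 0
  Node 6: (V_6 - V_5)/24000 + (V_6 - V_7)/2200 + (V_6 - V_2)/110 + (V_6 - V_10)/180 = 0
  Node 7: (V_7 - V_6)/2200 + (V_7 - V_3)/13000 + (V_7 - 0)/62 = 0
  Node 8: (V_8 - V_9)/1200 + (V_8 - V_4)/75000 = 0
  Node 9: (V_9 - V_8)/1200 + (V_9 - V_10)/20000 + (V_9 - V_5)/3900 = 0
  Node 10: (V_10 - V_9)/20000 + (V_10 - 0)/150 + (V_10 - V_6)/180 = 0
Collecting terms (coefficients in siemens):
  0.0258·V_1 - 0.0001·V_2 - 0.0000625·V_5 = 0.2308
  0.01052·V_2 - 0.0001·V_1 - 0.001333·V_3 - 0.009091·V_6 = 0
  0.00141·V_3 - 0.001333·V_2 - 0.00007692·V_7 = 0
  0.0396·V_4 - 0.00625·V_5 - 0.00001333·V_8 = 0.3
  0.006611·V_5 - 0.0000625·V_1 - 0.00625·V_4 - 0.00004167·V_6 - 0.0002564·V_9 = 0
  0.01514·V_6 - 0.009091·V_2 - 0.00004167·V_5 - 0.0004545·V_7 - 0.005556·V_10 = 0
  0.01666·V_7 - 0.00007692·V_3 - 0.0004545·V_6 = 0
  0.0008467·V_8 - 0.00001333·V_4 - 0.0008333·V_9 = 0
  0.00114·V_9 - 0.0002564·V_5 - 0.0008333·V_8 - 0.00005·V_10 = 0
  0.01227·V_10 - 0.005556·V_6 - 0.00005·V_9 = 0
Solving these 10 simultaneous equations (Gaussian elimination) gives:
  V_1 = 8.967 V, V_2 = 0.4745 V, V_3 = 0.4493 V, V_4 = 8.979 V
  V_5 = 8.868 V, V_6 = 0.3848 V, V_7 = 0.01257 V, V_8 = 7.54 V
  V_9 = 7.517 V, V_10 = 0.2048 V
Power in each resistor, P = (ΔV)²/R:
  P_R1 = (9 - 8.967)²/39 = 0.00002854 W
  P_R2 = (8.967 - 0.4745)²/10000 = 0.007212 W
  P_R3 = (0.4745 - 0.4493)²/750 = 0.0000008465 W
  P_R4 = (8.979 - 8.868)²/160 = 0.00007699 W
  P_R5 = (8.868 - 0.3848)²/24000 = 0.002998 W
  P_R6 = (0.3848 - 0.01257)²/2200 = 0.00006298 W
  P_R7 = (7.54 - 7.517)²/1200 = 0.0000004417 W
  P_R8 = (7.517 - 0.2048)²/20000 = 0.002673 W
  P_R9 = (0.2048 - 0)²/150 = 0.0002797 W
  P_R10 = (9 - 8.979)²/30 = 0.00001524 W
  P_R11 = (8.967 - 8.868)²/16000 = 0.0000006127 W
  P_R12 = (0.4745 - 0.3848)²/110 = 0.00007318 W
  P_R13 = (0.4493 - 0.01257)²/13000 = 0.00001467 W
  P_R14 = (8.979 - 7.54)²/75000 = 0.00002761 W
  P_R15 = (8.868 - 7.517)²/3900 = 0.000468 W
  P_R16 = (0.3848 - 0.2048)²/180 = 0.00018 W
  P_R17 = (0.01257 - 0)²/62 = 0.00000255 W
P_total = P_R1 + P_R2 + P_R3 + P_R4 + P_R5 + P_R6 + P_R7 + P_R8 + P_R9 + P_R10 + P_R11 + P_R12 + P_R13 + P_R14 + P_R15 + P_R16 + P_R17 = 0.01411 W

Final answer: 0.01411 W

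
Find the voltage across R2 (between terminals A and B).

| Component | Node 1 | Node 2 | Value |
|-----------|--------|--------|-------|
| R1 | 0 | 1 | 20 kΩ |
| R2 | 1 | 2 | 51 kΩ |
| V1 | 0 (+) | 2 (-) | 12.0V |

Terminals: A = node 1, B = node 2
R1 and R2 are in series across V1 (node 0 → node 1 → node 2), and the output A–B is taken across R2, so this is a voltage divider.
Series current: I = V1/(R1 + R2) = 12/(20000 + 51000) = 12/71000 = 0.000169 A
V_R2 = I × R2 = V1 × R2/(R1 + R2) = 12 × 51000/71000 = 8.62 V

Final answer: 8.62 V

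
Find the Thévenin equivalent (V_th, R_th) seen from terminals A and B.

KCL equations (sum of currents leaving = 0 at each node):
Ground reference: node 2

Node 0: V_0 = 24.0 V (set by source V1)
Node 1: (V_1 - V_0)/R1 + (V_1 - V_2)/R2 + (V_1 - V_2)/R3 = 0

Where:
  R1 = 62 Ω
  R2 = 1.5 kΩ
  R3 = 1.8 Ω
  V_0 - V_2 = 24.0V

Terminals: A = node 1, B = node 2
Step 1 — V_th is the open-circuit voltage V_A - V_B (nothing connected across the terminals).
Nodal analysis, taking node 2 as the 0 V reference.
Source V1 fixes V_0 = 24 V.
KCL at each unknown node (sum of currents leaving = 0; resistances in Ω):
  Node 1: (V_1 - 24)/62 + (V_1 - 0)/1500 + (V_1 - 0)/1.8 = 0
Collecting terms: 0.5724 × V_1 = 0.3871  =>  V_1 = 0.6763 V
V_th = V_1 - V_2 = 0.6763 - 0 = 0.6763 V
Step 2 — R_th: zero the source — replace V1 by a short circuit (node 2 merges into node 0) — and find the resistance seen between A (node 1) and B (node 0).
Reduce the network between node 1 (A) and node 0 (B) by series/parallel combination:
  Rp1 = R1 ‖ R2 ‖ R3 (parallel, all between nodes 0 and 1) = 1/(1/62 + 1/1500 + 1/1.8) = 1.747 Ω
R_th = 1.747 Ω

Final answer: V_th = 0.6763 V, R_th = 1.747 Ω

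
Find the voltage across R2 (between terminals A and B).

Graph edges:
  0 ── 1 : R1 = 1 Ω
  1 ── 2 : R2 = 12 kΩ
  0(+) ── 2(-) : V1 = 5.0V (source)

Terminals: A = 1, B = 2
R1 and R2 are in series across V1 (node 0 → node 1 → node 2), and the output A–B is taken across R2, so this is a voltage divider.
Series current: I = V1/(R1 + R2) = 5/(1 + 12000) = 5/12000 = 0.0004166 A
V_R2 = I × R2 = V1 × R2/(R1 + R2) = 5 × 12000/12000 = 5 V

Final answer: 5 V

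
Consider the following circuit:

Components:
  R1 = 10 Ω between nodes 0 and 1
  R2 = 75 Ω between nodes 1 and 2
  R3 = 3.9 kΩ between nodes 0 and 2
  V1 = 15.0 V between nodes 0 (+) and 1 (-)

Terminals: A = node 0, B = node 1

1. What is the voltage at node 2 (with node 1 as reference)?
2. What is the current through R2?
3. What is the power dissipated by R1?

Nodal analysis, taking node 1 as the 0 V reference.
Source V1 fixes V_0 = 15 V.
KCL at each unknown node (sum of currents leaving = 0; resistances in Ω):
  Node 2: (V_2 - 0)/75 + (V_2 - 15)/3900 = 0
Collecting terms: 0.01359 × V_2 = 0.003846  =>  V_2 = 0.283 V
Part 1:
  Read off the nodal solution: V_2 = 0.283 V
Part 2:
  I_R2 = (V_1 - V_2)/R2 = (0 - 0.283)/75 = -0.003774 A
  Magnitude: I_R2 = 0.003774 A
Part 3:
  I_R1 = (V_0 - V_1)/R1 = (15 - 0)/10 = 1.5 A
  P_R1 = I_R1² × R1 = (1.5)² × 10 = 22.5 W

Final answers:
1. V_2 = 0.283 V
2. I_R2 = 0.003774 A
3. P_R1 = 22.5 W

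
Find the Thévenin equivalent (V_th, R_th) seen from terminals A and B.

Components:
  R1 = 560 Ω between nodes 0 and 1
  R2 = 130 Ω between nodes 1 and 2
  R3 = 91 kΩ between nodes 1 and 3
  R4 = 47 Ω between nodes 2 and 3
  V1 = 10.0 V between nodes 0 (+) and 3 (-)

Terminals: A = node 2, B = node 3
Step 1 — V_th is the open-circuit voltage V_A - V_B (nothing connected across the terminals).
Nodal analysis, taking node 3 as the 0 V reference.
Source V1 fixes V_0 = 10 V.
KCL at each unknown node (sum of currents leaving = 0; resistances in Ω):
  Node 1: (V_1 - 10)/560 + (V_1 - V_2)/130 + (V_1 - 0)/91000 = 0
  Node 2: (V_2 - V_1)/130 + (V_2 - 0)/47 = 0
Collecting terms (coefficients in siemens):
  0.009489·V_1 - 0.007692·V_2 = 0.01786
  0.02897·V_2 - 0.007692·V_1 = 0
Determinant D = (0.009489)(0.02897) - (-0.007692)(-0.007692) = 0.0002157
V_1 = [(0.01786)(0.02897) - (-0.007692)(0)]/D = 2.398 V
V_2 = [(0.009489)(0) - (0.01786)(-0.007692)]/D = 0.6368 V
V_th = V_2 - V_3 = 0.6368 - 0 = 0.6368 V
Step 2 — R_th: zero the source — replace V1 by a short circuit (node 3 merges into node 0) — and find the resistance seen between A (node 2) and B (node 0).
Reduce the network between node 2 (A) and node 0 (B) by series/parallel combination:
  Rp1 = R1 ‖ R3 (parallel, both between nodes 0 and 1) = 1/(1/560 + 1/91000) = 556.6 Ω
  Rs1 = R2 + Rp1 (series, joined only at node 1) = 130 + 556.6 = 686.6 Ω
  Rp2 = R4 ‖ Rs1 (parallel, both between nodes 0 and 2) = 1/(1/47 + 1/686.6) = 43.99 Ω
R_th = 43.99 Ω

Final answer: V_th = 0.6368 V, R_th = 43.99 Ω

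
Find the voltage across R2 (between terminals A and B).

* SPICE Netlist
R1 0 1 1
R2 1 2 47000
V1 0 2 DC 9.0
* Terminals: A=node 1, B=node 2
R1 and R2 are in series across V1 (node 0 → node 1 → node 2), and the output A–B is taken across R2, so this is a voltage divider.
Series current: I = V1/(R1 + R2) = 9/(1 + 47000) = 9/47000 = 0.0001915 A
V_R2 = I × R2 = V1 × R2/(R1 + R2) = 9 × 47000/47000 = 9 V

Final answer: 9 V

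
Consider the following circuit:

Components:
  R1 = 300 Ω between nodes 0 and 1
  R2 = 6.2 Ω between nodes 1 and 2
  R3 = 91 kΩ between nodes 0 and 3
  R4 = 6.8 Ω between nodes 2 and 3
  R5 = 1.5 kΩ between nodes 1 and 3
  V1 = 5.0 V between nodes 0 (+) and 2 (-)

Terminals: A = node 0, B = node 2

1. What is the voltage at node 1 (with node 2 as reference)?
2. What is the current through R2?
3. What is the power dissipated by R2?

Nodal analysis, taking node 2 as the 0 V reference.
Source V1 fixes V_0 = 5 V.
KCL at each unknown node (sum of currents leaving = 0; resistances in Ω):
  Node 1: (V_1 - 5)/300 + (V_1 - 0)/6.2 + (V_1 - V_3)/1500 = 0
  Node 3: (V_3 - 5)/91000 + (V_3 - 0)/6.8 + (V_3 - V_1)/1500 = 0
Collecting terms (coefficients in siemens):
  0.1653·V_1 - 0.0006667·V_3 = 0.01667
  0.1477·V_3 - 0.0006667·V_1 = 0.00005495
Determinant D = (0.1653)(0.1477) - (-0.0006667)(-0.0006667) = 0.02442
V_1 = [(0.01667)(0.1477) - (-0.0006667)(0.00005495)]/D = 0.1008 V
V_3 = [(0.1653)(0.00005495) - (0.01667)(-0.0006667)]/D = 0.0008269 V
Part 1:
  Read off the nodal solution: V_1 = 0.1008 V
Part 2:
  I_R2 = (V_1 - V_2)/R2 = (0.1008 - 0)/6.2 = 0.01626 A
  Magnitude: I_R2 = 0.01626 A
Part 3:
  I_R2 = (V_1 - V_2)/R2 = (0.1008 - 0)/6.2 = 0.01626 A
  P_R2 = I_R2² × R2 = (0.01626)² × 6.2 = 0.00164 W

Final answers:
1. V_1 = 0.1008 V
2. I_R2 = 0.01626 A
3. P_R2 = 0.00164 W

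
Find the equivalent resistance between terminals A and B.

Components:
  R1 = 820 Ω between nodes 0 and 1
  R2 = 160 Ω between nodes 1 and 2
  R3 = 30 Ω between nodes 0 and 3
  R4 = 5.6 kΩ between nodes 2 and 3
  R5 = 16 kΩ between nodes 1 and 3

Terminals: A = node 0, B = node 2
The network is not a plain series/parallel combination. Inject a 1 A test current into terminal A (node 0) and return it from terminal B (node 2); then R_eq = V_A / (1 A).
Nodal analysis, taking node 2 as the 0 V reference.
Current source I_test pushes 1 A into node 0 and draws it out of node 2.
KCL at each unknown node (sum of currents leaving = 0; resistances in Ω):
  Node 0: (V_0 - V_1)/820 + (V_0 - V_3)/30 - 1 = 0
  Node 1: (V_1 - V_0)/820 + (V_1 - 0)/160 + (V_1 - V_3)/16000 = 0
  Node 3: (V_3 - V_0)/30 + (V_3 - V_1)/16000 + (V_3 - 0)/5600 = 0
Collecting terms (coefficients in siemens):
  0.03455·V_0 - 0.00122·V_1 - 0.03333·V_3 = 1
  0.007532·V_1 - 0.00122·V_0 - 0.0000625·V_3 = 0
  0.03357·V_3 - 0.03333·V_0 - 0.0000625·V_1 = 0
Solving these 3 simultaneous equations (Gaussian elimination) gives:
  V_0 = 805.9 V, V_1 = 137.1 V, V_3 = 800.4 V
R_eq = V_0 / 1 A = 805.9 Ω

Final answer: 805.9 Ω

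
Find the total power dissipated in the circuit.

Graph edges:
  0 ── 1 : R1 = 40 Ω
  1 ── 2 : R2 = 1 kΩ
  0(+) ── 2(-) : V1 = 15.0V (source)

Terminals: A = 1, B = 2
Nodal analysis, taking node 2 as the 0 V reference.
Source V1 fixes V_0 = 15 V.
KCL at each unknown node (sum of currents leaving = 0; resistances in Ω):
  Node 1: (V_1 - 15)/40 + (V_1 - 0)/1000 = 0
Collecting terms: 0.026 × V_1 = 0.375  =>  V_1 = 14.42 V
Power in each resistor, P = (ΔV)²/R:
  P_R1 = (15 - 14.42)²/40 = 0.008321 W
  P_R2 = (14.42 - 0)²/1000 = 0.208 W
P_total = P_R1 + P_R2 = 0.2163 W

Final answer: 0.2163 W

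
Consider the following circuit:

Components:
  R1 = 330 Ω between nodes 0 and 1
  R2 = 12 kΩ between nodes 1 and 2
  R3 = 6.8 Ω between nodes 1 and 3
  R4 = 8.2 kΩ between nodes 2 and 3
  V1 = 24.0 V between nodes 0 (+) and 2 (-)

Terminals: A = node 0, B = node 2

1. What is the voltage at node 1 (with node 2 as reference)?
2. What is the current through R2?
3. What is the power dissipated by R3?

Nodal analysis, taking node 2 as the 0 V reference.
Source V1 fixes V_0 = 24 V.
KCL at each unknown node (sum of currents leaving = 0; resistances in Ω):
  Node 1: (V_1 - 24)/330 + (V_1 - 0)/12000 + (V_1 - V_3)/6.8 = 0
  Node 3: (V_3 - V_1)/6.8 + (V_3 - 0)/8200 = 0
Collecting terms (coefficients in siemens):
  0.1502·V_1 - 0.1471·V_3 = 0.07273
  0.1472·V_3 - 0.1471·V_1 = 0
Determinant D = (0.1502)(0.1472) - (-0.1471)(-0.1471) = 0.0004762
V_1 = [(0.07273)(0.1472) - (-0.1471)(0)]/D = 22.48 V
V_3 = [(0.1502)(0) - (0.07273)(-0.1471)]/D = 22.46 V
Part 1:
  Read off the nodal solution: V_1 = 22.48 V
Part 2:
  I_R2 = (V_1 - V_2)/R2 = (22.48 - 0)/12000 = 0.001873 A
  Magnitude: I_R2 = 0.001873 A
Part 3:
  I_R3 = (V_1 - V_3)/R3 = (22.48 - 22.46)/6.8 = 0.002739 A
  P_R3 = I_R3² × R3 = (0.002739)² × 6.8 = 0.00005101 W

Final answers:
1. V_1 = 22.48 V
2. I_R2 = 0.001873 A
3. P_R3 = 5.101e-05 W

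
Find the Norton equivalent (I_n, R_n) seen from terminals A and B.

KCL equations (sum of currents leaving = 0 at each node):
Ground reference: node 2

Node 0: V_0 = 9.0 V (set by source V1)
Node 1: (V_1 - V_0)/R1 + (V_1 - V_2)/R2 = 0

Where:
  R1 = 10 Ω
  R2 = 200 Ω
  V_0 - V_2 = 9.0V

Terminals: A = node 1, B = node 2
Find the Thévenin equivalent first; then I_n = V_th/R_th and R_n = R_th.
Step 1 — V_th is the open-circuit voltage V_A - V_B (nothing connected across the terminals).
Nodal analysis, taking node 2 as the 0 V reference.
Source V1 fixes V_0 = 9 V.
KCL at each unknown node (sum of currents leaving = 0; resistances in Ω):
  Node 1: (V_1 - 9)/10 + (V_1 - 0)/200 = 0
Collecting terms: 0.105 × V_1 = 0.9  =>  V_1 = 8.571 V
V_th = V_1 - V_2 = 8.571 - 0 = 8.571 V
Step 2 — R_th: zero the source — replace V1 by a short circuit (node 2 merges into node 0) — and find the resistance seen between A (node 1) and B (node 0).
Reduce the network between node 1 (A) and node 0 (B) by series/parallel combination:
  Rp1 = R1 ‖ R2 (parallel, both between nodes 0 and 1) = 1/(1/10 + 1/200) = 9.524 Ω
R_th = 9.524 Ω
I_n = V_th/R_th = 8.571/9.524 = 0.9 A, and R_n = R_th = 9.524 Ω

Final answer: I_n = 0.9 A, R_n = 9.524 Ω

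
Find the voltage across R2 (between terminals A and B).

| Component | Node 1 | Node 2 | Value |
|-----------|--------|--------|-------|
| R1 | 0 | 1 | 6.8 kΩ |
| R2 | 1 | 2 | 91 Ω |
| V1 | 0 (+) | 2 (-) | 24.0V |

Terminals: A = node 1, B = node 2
R1 and R2 are in series across V1 (node 0 → node 1 → node 2), and the output A–B is taken across R2, so this is a voltage divider.
Series current: I = V1/(R1 + R2) = 24/(6800 + 91) = 24/6891 = 0.003483 A
V_R2 = I × R2 = V1 × R2/(R1 + R2) = 24 × 91/6891 = 0.3169 V

Final answer: 0.3169 V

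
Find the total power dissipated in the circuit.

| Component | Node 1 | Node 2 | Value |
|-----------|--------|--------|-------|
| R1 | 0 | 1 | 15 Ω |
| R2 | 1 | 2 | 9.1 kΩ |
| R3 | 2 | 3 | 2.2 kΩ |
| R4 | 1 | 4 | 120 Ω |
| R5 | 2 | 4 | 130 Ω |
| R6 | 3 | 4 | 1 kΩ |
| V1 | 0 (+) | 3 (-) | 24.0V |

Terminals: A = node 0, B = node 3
Nodal analysis, taking node 3 as the 0 V reference.
Source V1 fixes V_0 = 24 V.
KCL at each unknown node (sum of currents leaving = 0; resistances in Ω):
  Node 1: (V_1 - 24)/15 + (V_1 - V_2)/9100 + (V_1 - V_4)/120 = 0
  Node 2: (V_2 - V_1)/9100 + (V_2 - 0)/2200 + (V_2 - V_4)/130 = 0
  Node 4: (V_4 - V_1)/120 + (V_4 - V_2)/130 + (V_4 - 0)/1000 = 0
Collecting terms (coefficients in siemens):
  0.07511·V_1 - 0.0001099·V_2 - 0.008333·V_4 = 1.6
  0.008257·V_2 - 0.0001099·V_1 - 0.007692·V_4 = 0
  0.01703·V_4 - 0.008333·V_1 - 0.007692·V_2 = 0
Solving these 3 simultaneous equations (Gaussian elimination) gives:
  V_1 = 23.57 V, V_2 = 19.1 V, V_4 = 20.16 V
Power in each resistor, P = (ΔV)²/R:
  P_R1 = (24 - 23.57)²/15 = 0.01248 W
  P_R2 = (23.57 - 19.1)²/9100 = 0.002193 W
  P_R3 = (19.1 - 0)²/2200 = 0.1658 W
  P_R4 = (23.57 - 20.16)²/120 = 0.09648 W
  P_R5 = (19.1 - 20.16)²/130 = 0.008722 W
  P_R6 = (0 - 20.16)²/1000 = 0.4066 W
P_total = P_R1 + P_R2 + P_R3 + P_R4 + P_R5 + P_R6 = 0.6923 W

Final answer: 0.6923 W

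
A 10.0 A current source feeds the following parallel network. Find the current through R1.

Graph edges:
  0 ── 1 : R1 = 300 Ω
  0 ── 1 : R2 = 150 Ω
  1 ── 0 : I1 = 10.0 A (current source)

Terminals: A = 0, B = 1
All resistors sit directly between nodes 0 and 1, so they are in parallel and share one voltage V; the full source current 10 A splits among them.
1/R_par = 1/300 + 1/150 = 0.01 S  =>  R_par = 100 Ω
V = I × R_par = 10 × 100 = 1000 V
I_R1 = V/R1 = 1000/300 = 3.333 A

Final answer: 3.333 A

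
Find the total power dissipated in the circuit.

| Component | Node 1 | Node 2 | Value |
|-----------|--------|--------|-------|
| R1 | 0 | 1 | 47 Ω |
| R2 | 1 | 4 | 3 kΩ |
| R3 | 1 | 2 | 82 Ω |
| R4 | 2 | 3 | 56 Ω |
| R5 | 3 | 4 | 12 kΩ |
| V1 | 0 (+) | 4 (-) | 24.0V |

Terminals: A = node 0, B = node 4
Nodal analysis, taking node 4 as the 0 V reference.
Source V1 fixes V_0 = 24 V.
KCL at each unknown node (sum of currents leaving = 0; resistances in Ω):
  Node 1: (V_1 - 24)/47 + (V_1 - 0)/3000 + (V_1 - V_2)/82 = 0
  Node 2: (V_2 - V_1)/82 + (V_2 - V_3)/56 = 0
  Node 3: (V_3 - V_2)/56 + (V_3 - 0)/12000 = 0
Collecting terms (coefficients in siemens):
  0.03381·V_1 - 0.0122·V_2 = 0.5106
  0.03005·V_2 - 0.0122·V_1 - 0.01786·V_3 = 0
  0.01794·V_3 - 0.01786·V_2 = 0
Solving these 3 simultaneous equations (Gaussian elimination) gives:
  V_1 = 23.54 V, V_2 = 23.38 V, V_3 = 23.27 V
Power in each resistor, P = (ΔV)²/R:
  P_R1 = (24 - 23.54)²/47 = 0.004501 W
  P_R2 = (23.54 - 0)²/3000 = 0.1847 W
  P_R3 = (23.54 - 23.38)²/82 = 0.0003084 W
  P_R4 = (23.38 - 23.27)²/56 = 0.0002106 W
  P_R5 = (23.27 - 0)²/12000 = 0.04513 W
P_total = P_R1 + P_R2 + P_R3 + P_R4 + P_R5 = 0.2349 W

Final answer: 0.2349 W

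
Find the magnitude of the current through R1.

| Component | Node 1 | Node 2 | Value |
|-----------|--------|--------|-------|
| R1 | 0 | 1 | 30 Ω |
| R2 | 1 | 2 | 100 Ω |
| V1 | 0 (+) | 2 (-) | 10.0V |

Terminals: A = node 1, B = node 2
Nodal analysis, taking node 2 as the 0 V reference.
Source V1 fixes V_0 = 10 V.
KCL at each unknown node (sum of currents leaving = 0; resistances in Ω):
  Node 1: (V_1 - 10)/30 + (V_1 - 0)/100 = 0
Collecting terms: 0.04333 × V_1 = 0.3333  =>  V_1 = 7.692 V
I_R1 = (V_0 - V_1)/R1 = (10 - 7.692)/30 = 0.07692 A
|I_R1| = 0.07692 A

Final answer: |I_R1| = 0.07692 A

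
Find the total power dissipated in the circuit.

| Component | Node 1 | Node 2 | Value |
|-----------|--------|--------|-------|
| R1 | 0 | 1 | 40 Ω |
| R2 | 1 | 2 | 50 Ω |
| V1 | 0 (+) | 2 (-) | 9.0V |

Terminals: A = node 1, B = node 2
Nodal analysis, taking node 2 as the 0 V reference.
Source V1 fixes V_0 = 9 V.
KCL at each unknown node (sum of currents leaving = 0; resistances in Ω):
  Node 1: (V_1 - 9)/40 + (V_1 - 0)/50 = 0
Collecting terms: 0.045 × V_1 = 0.225  =>  V_1 = 5 V
Power in each resistor, P = (ΔV)²/R:
  P_R1 = (9 - 5)²/40 = 0.4 W
  P_R2 = (5 - 0)²/50 = 0.5 W
P_total = P_R1 + P_R2 = 0.9 W

Final answer: 0.9 W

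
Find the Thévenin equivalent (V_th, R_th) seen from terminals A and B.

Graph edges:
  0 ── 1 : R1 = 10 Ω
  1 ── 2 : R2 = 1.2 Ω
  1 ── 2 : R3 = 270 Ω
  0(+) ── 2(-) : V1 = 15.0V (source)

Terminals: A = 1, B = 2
Step 1 — V_th is the open-circuit voltage V_A - V_B (nothing connected across the terminals).
Nodal analysis, taking node 2 as the 0 V reference.
Source V1 fixes V_0 = 15 V.
KCL at each unknown node (sum of currents leaving = 0; resistances in Ω):
  Node 1: (V_1 - 15)/10 + (V_1 - 0)/1.2 + (V_1 - 0)/270 = 0
Collecting terms: 0.937 × V_1 = 1.5  =>  V_1 = 1.601 V
V_th = V_1 - V_2 = 1.601 - 0 = 1.601 V
Step 2 — R_th: zero the source — replace V1 by a short circuit (node 2 merges into node 0) — and find the resistance seen between A (node 1) and B (node 0).
Reduce the network between node 1 (A) and node 0 (B) by series/parallel combination:
  Rp1 = R1 ‖ R2 ‖ R3 (parallel, all between nodes 0 and 1) = 1/(1/10 + 1/1.2 + 1/270) = 1.067 Ω
R_th = 1.067 Ω

Final answer: V_th = 1.601 V, R_th = 1.067 Ω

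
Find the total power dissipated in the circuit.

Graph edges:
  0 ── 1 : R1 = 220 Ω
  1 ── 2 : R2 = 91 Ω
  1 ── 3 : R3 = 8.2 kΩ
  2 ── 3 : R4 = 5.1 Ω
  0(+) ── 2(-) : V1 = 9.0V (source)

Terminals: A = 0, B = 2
Nodal analysis, taking node 2 as the 0 V reference.
Source V1 fixes V_0 = 9 V.
KCL at each unknown node (sum of currents leaving = 0; resistances in Ω):
  Node 1: (V_1 - 9)/220 + (V_1 - 0)/91 + (V_1 - V_3)/8200 = 0
  Node 3: (V_3 - V_1)/8200 + (V_3 - 0)/5.1 = 0
Collecting terms (coefficients in siemens):
  0.01566·V_1 - 0.000122·V_3 = 0.04091
  0.1962·V_3 - 0.000122·V_1 = 0
Determinant D = (0.01566)(0.1962) - (-0.000122)(-0.000122) = 0.003072
V_1 = [(0.04091)(0.1962) - (-0.000122)(0)]/D = 2.613 V
V_3 = [(0.01566)(0) - (0.04091)(-0.000122)]/D = 0.001624 V
Power in each resistor, P = (ΔV)²/R:
  P_R1 = (9 - 2.613)²/220 = 0.1854 W
  P_R2 = (2.613 - 0)²/91 = 0.07503 W
  P_R3 = (2.613 - 0.001624)²/8200 = 0.0008316 W
  P_R4 = (0 - 0.001624)²/5.1 = 0.0000005172 W
P_total = P_R1 + P_R2 + P_R3 + P_R4 = 0.2613 W

Final answer: 0.2613 W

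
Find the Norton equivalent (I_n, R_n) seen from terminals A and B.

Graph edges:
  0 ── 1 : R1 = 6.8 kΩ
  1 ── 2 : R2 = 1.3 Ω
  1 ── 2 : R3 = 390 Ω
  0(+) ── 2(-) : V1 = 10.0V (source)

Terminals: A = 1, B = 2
Find the Thévenin equivalent first; then I_n = V_th/R_th and R_n = R_th.
Step 1 — V_th is the open-circuit voltage V_A - V_B (nothing connected across the terminals).
Nodal analysis, taking node 2 as the 0 V reference.
Source V1 fixes V_0 = 10 V.
KCL at each unknown node (sum of currents leaving = 0; resistances in Ω):
  Node 1: (V_1 - 10)/6800 + (V_1 - 0)/1.3 + (V_1 - 0)/390 = 0
Collecting terms: 0.7719 × V_1 = 0.001471  =>  V_1 = 0.001905 V
V_th = V_1 - V_2 = 0.001905 - 0 = 0.001905 V
Step 2 — R_th: zero the source — replace V1 by a short circuit (node 2 merges into node 0) — and find the resistance seen between A (node 1) and B (node 0).
Reduce the network between node 1 (A) and node 0 (B) by series/parallel combination:
  Rp1 = R1 ‖ R2 ‖ R3 (parallel, all between nodes 0 and 1) = 1/(1/6800 + 1/1.3 + 1/390) = 1.295 Ω
R_th = 1.295 Ω
I_n = V_th/R_th = 0.001905/1.295 = 0.001471 A, and R_n = R_th = 1.295 Ω

Final answer: I_n = 0.001471 A, R_n = 1.295 Ω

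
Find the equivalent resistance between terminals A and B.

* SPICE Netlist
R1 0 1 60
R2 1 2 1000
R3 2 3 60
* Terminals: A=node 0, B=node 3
Reduce the network between node 0 (A) and node 3 (B) by series/parallel combination:
  Rs1 = R1 + R2 (series, joined only at node 1) = 60 + 1000 = 1060 Ω
  Rs2 = R3 + Rs1 (series, joined only at node 2) = 60 + 1060 = 1120 Ω
R_eq = 1.12 kΩ

Final answer: 1.12 kΩ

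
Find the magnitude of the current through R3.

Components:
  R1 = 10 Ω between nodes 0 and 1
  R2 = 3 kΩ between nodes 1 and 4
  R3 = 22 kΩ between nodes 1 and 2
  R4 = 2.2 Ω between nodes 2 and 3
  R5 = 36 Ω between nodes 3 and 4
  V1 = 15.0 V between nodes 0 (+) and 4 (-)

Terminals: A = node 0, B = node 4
Nodal analysis, taking node 4 as the 0 V reference.
Source V1 fixes V_0 = 15 V.
KCL at each unknown node (sum of currents leaving = 0; resistances in Ω):
  Node 1: (V_1 - 15)/10 + (V_1 - 0)/3000 + (V_1 - V_2)/22000 = 0
  Node 2: (V_2 - V_1)/22000 + (V_2 - V_3)/2.2 = 0
  Node 3: (V_3 - V_2)/2.2 + (V_3 - 0)/36 = 0
Collecting terms (coefficients in siemens):
  0.1004·V_1 - 0.00004545·V_2 = 1.5
  0.4546·V_2 - 0.00004545·V_1 - 0.4545·V_3 = 0
  0.4823·V_3 - 0.4545·V_2 = 0
Solving these 3 simultaneous equations (Gaussian elimination) gives:
  V_1 = 14.94 V, V_2 = 0.0259 V, V_3 = 0.02441 V
I_R3 = (V_1 - V_2)/R3 = (14.94 - 0.0259)/22000 = 0.0006781 A
|I_R3| = 0.0006781 A

Final answer: |I_R3| = 0.0006781 A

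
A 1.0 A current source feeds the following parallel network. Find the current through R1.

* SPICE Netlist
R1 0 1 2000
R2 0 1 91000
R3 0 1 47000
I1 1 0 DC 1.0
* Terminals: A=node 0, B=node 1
All resistors sit directly between nodes 0 and 1, so they are in parallel and share one voltage V; the full source current 1 A splits among them.
1/R_par = 1/2000 + 1/91000 + 1/47000 = 0.0005323 S  =>  R_par = 1879 Ω
V = I × R_par = 1 × 1879 = 1879 V
I_R1 = V/R1 = 1879/2000 = 0.9394 A

Final answer: 0.9394 A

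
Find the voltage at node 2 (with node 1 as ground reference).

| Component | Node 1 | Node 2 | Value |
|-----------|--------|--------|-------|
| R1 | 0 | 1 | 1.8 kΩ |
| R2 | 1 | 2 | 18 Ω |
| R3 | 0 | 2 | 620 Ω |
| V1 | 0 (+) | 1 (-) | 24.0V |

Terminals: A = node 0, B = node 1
Nodal analysis, taking node 1 as the 0 V reference.
Source V1 fixes V_0 = 24 V.
KCL at each unknown node (sum of currents leaving = 0; resistances in Ω):
  Node 2: (V_2 - 0)/18 + (V_2 - 24)/620 = 0
Collecting terms: 0.05717 × V_2 = 0.03871  =>  V_2 = 0.6771 V
The requested potential is V_2 = 0.6771 V.

Final answer: V_2 = 0.6771 V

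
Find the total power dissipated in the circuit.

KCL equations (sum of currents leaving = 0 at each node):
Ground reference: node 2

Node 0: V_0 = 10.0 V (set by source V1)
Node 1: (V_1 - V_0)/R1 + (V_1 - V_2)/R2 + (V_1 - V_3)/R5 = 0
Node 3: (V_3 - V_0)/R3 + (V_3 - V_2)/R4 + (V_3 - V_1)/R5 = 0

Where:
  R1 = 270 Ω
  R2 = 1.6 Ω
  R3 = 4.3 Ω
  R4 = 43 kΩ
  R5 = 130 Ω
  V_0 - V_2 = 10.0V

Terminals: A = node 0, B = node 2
Nodal analysis, taking node 2 as the 0 V reference.
Source V1 fixes V_0 = 10 V.
KCL at each unknown node (sum of currents leaving = 0; resistances in Ω):
  Node 1: (V_1 - 10)/270 + (V_1 - 0)/1.6 + (V_1 - V_3)/130 = 0
  Node 3: (V_3 - 10)/4.3 + (V_3 - 0)/43000 + (V_3 - V_1)/130 = 0
Collecting terms (coefficients in siemens):
  0.6364·V_1 - 0.007692·V_3 = 0.03704
  0.2403·V_3 - 0.007692·V_1 = 2.326
Determinant D = (0.6364)(0.2403) - (-0.007692)(-0.007692) = 0.1529
V_1 = [(0.03704)(0.2403) - (-0.007692)(2.326)]/D = 0.1753 V
V_3 = [(0.6364)(2.326) - (0.03704)(-0.007692)]/D = 9.684 V
Power in each resistor, P = (ΔV)²/R:
  P_R1 = (10 - 0.1753)²/270 = 0.3575 W
  P_R2 = (0.1753 - 0)²/1.6 = 0.0192 W
  P_R3 = (10 - 9.684)²/4.3 = 0.02315 W
  P_R4 = (0 - 9.684)²/43000 = 0.002181 W
  P_R5 = (0.1753 - 9.684)²/130 = 0.6956 W
P_total = P_R1 + P_R2 + P_R3 + P_R4 + P_R5 = 1.098 W

Final answer: 1.098 W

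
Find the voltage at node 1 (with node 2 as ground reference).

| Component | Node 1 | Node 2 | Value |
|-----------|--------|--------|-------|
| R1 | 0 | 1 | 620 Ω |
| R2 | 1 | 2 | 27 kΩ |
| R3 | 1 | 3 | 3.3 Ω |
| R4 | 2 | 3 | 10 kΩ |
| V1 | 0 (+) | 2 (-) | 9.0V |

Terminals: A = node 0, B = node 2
Nodal analysis, taking node 2 as the 0 V reference.
Source V1 fixes V_0 = 9 V.
KCL at each unknown node (sum of currents leaving = 0; resistances in Ω):
  Node 1: (V_1 - 9)/620 + (V_1 - 0)/27000 + (V_1 - V_3)/3.3 = 0
  Node 3: (V_3 - V_1)/3.3 + (V_3 - 0)/10000 = 0
Collecting terms (coefficients in siemens):
  0.3047·V_1 - 0.303·V_3 = 0.01452
  0.3031·V_3 - 0.303·V_1 = 0
Determinant D = (0.3047)(0.3031) - (-0.303)(-0.303) = 0.0005304
V_1 = [(0.01452)(0.3031) - (-0.303)(0)]/D = 8.295 V
V_3 = [(0.3047)(0) - (0.01452)(-0.303)]/D = 8.293 V
The requested potential is V_1 = 8.295 V.

Final answer: V_1 = 8.295 V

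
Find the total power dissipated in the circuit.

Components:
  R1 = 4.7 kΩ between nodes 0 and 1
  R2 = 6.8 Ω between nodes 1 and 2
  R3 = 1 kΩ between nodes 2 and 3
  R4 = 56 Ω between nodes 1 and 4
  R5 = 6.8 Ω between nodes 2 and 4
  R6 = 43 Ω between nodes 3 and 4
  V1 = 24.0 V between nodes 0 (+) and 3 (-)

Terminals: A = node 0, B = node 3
Nodal analysis, taking node 3 as the 0 V reference.
Source V1 fixes V_0 = 24 V.
KCL at each unknown node (sum of currents leaving = 0; resistances in Ω):
  Node 1: (V_1 - 24)/4700 + (V_1 - V_2)/6.8 + (V_1 - V_4)/56 = 0
  Node 2: (V_2 - V_1)/6.8 + (V_2 - 0)/1000 + (V_2 - V_4)/6.8 = 0
  Node 4: (V_4 - V_1)/56 + (V_4 - V_2)/6.8 + (V_4 - 0)/43 = 0
Collecting terms (coefficients in siemens):
  0.1651·V_1 - 0.1471·V_2 - 0.01786·V_4 = 0.005106
  0.2951·V_2 - 0.1471·V_1 - 0.1471·V_4 = 0
  0.1882·V_4 - 0.01786·V_1 - 0.1471·V_2 = 0
Solving these 3 simultaneous equations (Gaussian elimination) gives:
  V_1 = 0.2611 V, V_2 = 0.2334 V, V_4 = 0.2072 V
Power in each resistor, P = (ΔV)²/R:
  P_R1 = (24 - 0.2611)²/4700 = 0.1199 W
  P_R2 = (0.2611 - 0.2334)²/6.8 = 0.0001136 W
  P_R3 = (0.2334 - 0)²/1000 = 0.00005445 W
  P_R4 = (0.2611 - 0.2072)²/56 = 0.00005206 W
  P_R5 = (0.2334 - 0.2072)²/6.8 = 0.000101 W
  P_R6 = (0 - 0.2072)²/43 = 0.0009979 W
P_total = P_R1 + P_R2 + P_R3 + P_R4 + P_R5 + P_R6 = 0.1212 W

Final answer: 0.1212 W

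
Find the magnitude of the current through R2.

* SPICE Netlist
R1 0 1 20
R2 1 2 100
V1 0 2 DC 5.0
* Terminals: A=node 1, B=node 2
Nodal analysis, taking node 2 as the 0 V reference.
Source V1 fixes V_0 = 5 V.
KCL at each unknown node (sum of currents leaving = 0; resistances in Ω):
  Node 1: (V_1 - 5)/20 + (V_1 - 0)/100 = 0
Collecting terms: 0.06 × V_1 = 0.25  =>  V_1 = 4.167 V
I_R2 = (V_1 - V_2)/R2 = (4.167 - 0)/100 = 0.04167 A
|I_R2| = 0.04167 A

Final answer: |I_R2| = 0.04167 A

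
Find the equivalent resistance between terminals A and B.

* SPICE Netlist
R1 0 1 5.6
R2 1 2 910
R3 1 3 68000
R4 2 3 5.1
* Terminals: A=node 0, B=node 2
Reduce the network between node 0 (A) and node 2 (B) by series/parallel combination:
  Rs1 = R3 + R4 (series, joined only at node 3) = 68000 + 5.1 = 68010 Ω
  Rp1 = R2 ‖ Rs1 (parallel, both between nodes 1 and 2) = 1/(1/910 + 1/68010) = 898 Ω
  Rs2 = R1 + Rp1 (series, joined only at node 1) = 5.6 + 898 = 903.6 Ω
R_eq = 903.6 Ω

Final answer: 903.6 Ω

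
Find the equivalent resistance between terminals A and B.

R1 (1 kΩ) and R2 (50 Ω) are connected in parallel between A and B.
Reduce the network between node 0 (A) and node 1 (B) by series/parallel combination:
  Rp1 = R1 ‖ R2 (parallel, both between nodes 0 and 1) = 1/(1/1000 + 1/50) = 47.62 Ω
R_eq = 47.62 Ω

Final answer: 47.62 Ω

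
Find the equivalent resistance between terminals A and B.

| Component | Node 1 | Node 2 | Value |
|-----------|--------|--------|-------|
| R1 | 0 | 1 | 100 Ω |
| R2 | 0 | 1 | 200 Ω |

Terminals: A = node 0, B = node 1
Reduce the network between node 0 (A) and node 1 (B) by series/parallel combination:
  Rp1 = R1 ‖ R2 (parallel, both between nodes 0 and 1) = 1/(1/100 + 1/200) = 66.67 Ω
R_eq = 66.67 Ω

Final answer: 66.67 Ω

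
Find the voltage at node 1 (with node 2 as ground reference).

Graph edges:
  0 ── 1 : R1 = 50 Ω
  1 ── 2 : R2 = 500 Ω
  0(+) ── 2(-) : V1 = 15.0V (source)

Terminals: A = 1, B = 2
Nodal analysis, taking node 2 as the 0 V reference.
Source V1 fixes V_0 = 15 V.
KCL at each unknown node (sum of currents leaving = 0; resistances in Ω):
  Node 1: (V_1 - 15)/50 + (V_1 - 0)/500 = 0
Collecting terms: 0.022 × V_1 = 0.3  =>  V_1 = 13.64 V
The requested potential is V_1 = 13.64 V.

Final answer: V_1 = 13.64 V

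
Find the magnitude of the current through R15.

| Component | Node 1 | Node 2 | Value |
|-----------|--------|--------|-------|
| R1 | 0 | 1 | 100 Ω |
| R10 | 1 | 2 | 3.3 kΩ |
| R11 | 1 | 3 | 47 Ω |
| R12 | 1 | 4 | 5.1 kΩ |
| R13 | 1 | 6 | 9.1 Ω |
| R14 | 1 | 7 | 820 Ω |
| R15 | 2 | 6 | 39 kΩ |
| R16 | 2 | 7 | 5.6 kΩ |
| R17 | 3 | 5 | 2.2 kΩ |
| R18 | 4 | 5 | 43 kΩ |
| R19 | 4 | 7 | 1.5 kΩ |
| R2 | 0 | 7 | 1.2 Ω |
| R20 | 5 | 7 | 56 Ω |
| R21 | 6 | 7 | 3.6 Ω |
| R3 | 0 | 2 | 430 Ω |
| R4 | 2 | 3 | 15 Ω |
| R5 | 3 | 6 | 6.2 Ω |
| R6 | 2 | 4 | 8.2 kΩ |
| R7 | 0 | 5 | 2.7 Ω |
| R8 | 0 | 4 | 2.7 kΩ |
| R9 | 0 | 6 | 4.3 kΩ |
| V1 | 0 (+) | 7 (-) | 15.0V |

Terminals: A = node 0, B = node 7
Nodal analysis, taking node 7 as the 0 V reference.
Source V1 fixes V_0 = 15 V.
KCL at each unknown node (sum of currents leaving = 0; resistances in Ω):
  Node 1: (V_1 - 15)/100 + (V_1 - V_2)/3300 + (V_1 - V_3)/47 + (V_1 - V_4)/5100 + (V_1 - V_6)/9.1 + (V_1 - 0)/820 = 0
  Node 2: (V_2 - 15)/430 + (V_2 - V_3)/15 + (V_2 - V_4)/8200 + (V_2 - V_1)/3300 + (V_2 - V_6)/39000 + (V_2 - 0)/5600 = 0
  Node 3: (V_3 - V_2)/15 + (V_3 - V_6)/6.2 + (V_3 - V_1)/47 + (V_3 - V_5)/2200 = 0
  Node 4: (V_4 - V_2)/8200 + (V_4 - 15)/2700 + (V_4 - V_1)/5100 + (V_4 - V_5)/43000 + (V_4 - 0)/1500 = 0
  Node 5: (V_5 - 15)/2.7 + (V_5 - V_3)/2200 + (V_5 - V_4)/43000 + (V_5 - 0)/56 = 0
  Node 6: (V_6 - V_3)/6.2 + (V_6 - 15)/4300 + (V_6 - V_1)/9.1 + (V_6 - V_2)/39000 + (V_6 - 0)/3.6 = 0
Collecting terms (coefficients in siemens):
  0.1429·V_1 - 0.000303·V_2 - 0.02128·V_3 - 0.0001961·V_4 - 0.1099·V_6 = 0.15
  0.06962·V_2 - 0.000303·V_1 - 0.06667·V_3 - 0.000122·V_4 - 0.00002564·V_6 = 0.03488
  0.2497·V_3 - 0.02128·V_1 - 0.06667·V_2 - 0.0004545·V_5 - 0.1613·V_6 = 0
  0.001378·V_4 - 0.0001961·V_1 - 0.000122·V_2 - 0.00002326·V_5 = 0.005556
  0.3887·V_5 - 0.0004545·V_3 - 0.00002326·V_4 = 5.556
  0.5492·V_6 - 0.1099·V_1 - 0.00002564·V_2 - 0.1613·V_3 = 0.003488
Solving these 6 simultaneous equations (Gaussian elimination) gives:
  V_1 = 1.68 V, V_2 = 1.429 V, V_3 = 0.9526 V, V_4 = 4.637 V
  V_5 = 14.29 V, V_6 = 0.6222 V
I_R15 = (V_2 - V_6)/R15 = (1.429 - 0.6222)/39000 = 0.00002068 A
|I_R15| = 0.00002068 A

Final answer: |I_R15| = 2.068e-05 A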